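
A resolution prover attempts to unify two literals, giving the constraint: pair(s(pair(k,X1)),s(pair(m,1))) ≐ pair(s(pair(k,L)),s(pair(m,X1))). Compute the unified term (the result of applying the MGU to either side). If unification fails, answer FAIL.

pair(s(pair(k,1)),s(pair(m,1)))

Decompose pair/2: s(pair(k,X1)) ≐ s(pair(k,L)),  s(pair(m,1)) ≐ s(pair(m,X1)).
Decompose s/1: pair(k,X1) ≐ pair(k,L).
Decompose pair/2: k ≐ k,  X1 ≐ L.
Delete trivial equation k ≐ k.
Bind X1 := L; substituting into the remaining equation gives: s(pair(m,1)) ≐ s(pair(m,L)).
Decompose s/1: pair(m,1) ≐ pair(m,L).
Decompose pair/2: m ≐ m,  1 ≐ L.
Delete trivial equation m ≐ m.
Bind L := 1. Substituting into the earlier binding gives X1 := 1.
Applying the MGU to either side gives pair(s(pair(k,1)),s(pair(m,1))).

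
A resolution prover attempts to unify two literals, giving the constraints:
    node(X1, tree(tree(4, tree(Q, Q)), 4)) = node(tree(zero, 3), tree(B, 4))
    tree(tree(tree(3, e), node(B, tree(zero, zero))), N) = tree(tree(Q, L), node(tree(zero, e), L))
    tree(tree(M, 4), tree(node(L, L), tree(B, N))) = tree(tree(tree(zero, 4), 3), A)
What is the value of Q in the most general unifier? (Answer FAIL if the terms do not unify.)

FAIL

Decompose node/2: X1 = tree(zero, 3),  tree(tree(4, tree(Q, Q)), 4) = tree(B, 4).
Bind X1 := tree(zero, 3); no other remaining equation mentions X1.
Decompose tree/2: tree(4, tree(Q, Q)) = B,  4 = 4.
Bind B := tree(4, tree(Q, Q)); substituting into the 2 remaining equations that mention B gives: tree(tree(tree(3, e), node(tree(4, tree(Q, Q)), tree(zero, zero))), N) = tree(tree(Q, L), node(tree(zero, e), L)),  tree(tree(M, 4), tree(node(L, L), tree(tree(4, tree(Q, Q)), N))) = tree(tree(tree(zero, 4), 3), A).
Delete trivial equation 4 = 4.
Decompose tree/2: tree(tree(3, e), node(tree(4, tree(Q, Q)), tree(zero, zero))) = tree(Q, L),  N = node(tree(zero, e), L).
Decompose tree/2: tree(3, e) = Q,  node(tree(4, tree(Q, Q)), tree(zero, zero)) = L.
Bind Q := tree(3, e); substituting into the 2 remaining equations that mention Q gives: node(tree(4, tree(tree(3, e), tree(3, e))), tree(zero, zero)) = L,  tree(tree(M, 4), tree(node(L, L), tree(tree(4, tree(tree(3, e), tree(3, e))), N))) = tree(tree(tree(zero, 4), 3), A). Substituting into the earlier binding gives B := tree(4, tree(tree(3, e), tree(3, e))).
Bind L := node(tree(4, tree(tree(3, e), tree(3, e))), tree(zero, zero)); substituting into the remaining equations gives: N = node(tree(zero, e), node(tree(4, tree(tree(3, e), tree(3, e))), tree(zero, zero))),  tree(tree(M, 4), tree(node(node(tree(4, tree(tree(3, e), tree(3, e))), tree(zero, zero)), node(tree(4, tree(tree(3, e), tree(3, e))), tree(zero, zero))), tree(tree(4, tree(tree(3, e), tree(3, e))), N))) = tree(tree(tree(zero, 4), 3), A).
Bind N := node(tree(zero, e), node(tree(4, tree(tree(3, e), tree(3, e))), tree(zero, zero))); substituting into the remaining equation gives: tree(tree(M, 4), tree(node(node(tree(4, tree(tree(3, e), tree(3, e))), tree(zero, zero)), node(tree(4, tree(tree(3, e), tree(3, e))), tree(zero, zero))), tree(tree(4, tree(tree(3, e), tree(3, e))), node(tree(zero, e), node(tree(4, tree(tree(3, e), tree(3, e))), tree(zero, zero)))))) = tree(tree(tree(zero, 4), 3), A).
Decompose tree/2: tree(M, 4) = tree(tree(zero, 4), 3),  tree(node(node(tree(4, tree(tree(3, e), tree(3, e))), tree(zero, zero)), node(tree(4, tree(tree(3, e), tree(3, e))), tree(zero, zero))), tree(tree(4, tree(tree(3, e), tree(3, e))), node(tree(zero, e), node(tree(4, tree(tree(3, e), tree(3, e))), tree(zero, zero))))) = A.
Decompose tree/2: M = tree(zero, 4),  4 = 3.
Bind M := tree(zero, 4); no other remaining equation mentions M.
Clash: constants 4 and 3 differ; no unifier exists.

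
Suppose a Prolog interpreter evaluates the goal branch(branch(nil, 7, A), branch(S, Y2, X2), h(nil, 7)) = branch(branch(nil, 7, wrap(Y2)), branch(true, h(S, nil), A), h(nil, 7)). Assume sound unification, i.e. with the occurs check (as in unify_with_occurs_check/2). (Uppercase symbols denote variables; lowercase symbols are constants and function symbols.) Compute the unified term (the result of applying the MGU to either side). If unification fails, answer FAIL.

branch(branch(nil, 7, wrap(h(true, nil))), branch(true, h(true, nil), wrap(h(true, nil))), h(nil, 7))

Decompose branch/3: branch(nil, 7, A) = branch(nil, 7, wrap(Y2)),  branch(S, Y2, X2) = branch(true, h(S, nil), A),  h(nil, 7) = h(nil, 7).
Decompose branch/3: nil = nil,  7 = 7,  A = wrap(Y2).
Delete trivial equation nil = nil.
Delete trivial equation 7 = 7.
Bind A := wrap(Y2); substituting into the one remaining equation that mentions A gives: branch(S, Y2, X2) = branch(true, h(S, nil), wrap(Y2)).
Decompose branch/3: S = true,  Y2 = h(S, nil),  X2 = wrap(Y2).
Bind S := true; substituting into the one remaining equation that mentions S gives: Y2 = h(true, nil).
Bind Y2 := h(true, nil); substituting into the one remaining equation that mentions Y2 gives: X2 = wrap(h(true, nil)). Substituting into the earlier binding gives A := wrap(h(true, nil)).
Bind X2 := wrap(h(true, nil)); no other remaining equation mentions X2.
Delete trivial equation h(nil, 7) = h(nil, 7).
Applying the MGU to either side gives branch(branch(nil, 7, wrap(h(true, nil))), branch(true, h(true, nil), wrap(h(true, nil))), h(nil, 7)).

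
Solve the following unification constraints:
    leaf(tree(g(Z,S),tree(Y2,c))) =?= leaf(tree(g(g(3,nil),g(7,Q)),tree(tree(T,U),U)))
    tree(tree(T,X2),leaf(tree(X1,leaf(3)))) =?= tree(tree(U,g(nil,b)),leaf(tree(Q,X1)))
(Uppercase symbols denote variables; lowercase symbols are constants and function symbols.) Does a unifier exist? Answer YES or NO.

YES

Decompose leaf/1: tree(g(Z,S),tree(Y2,c)) =?= tree(g(g(3,nil),g(7,Q)),tree(tree(T,U),U)).
Decompose tree/2: g(Z,S) =?= g(g(3,nil),g(7,Q)),  tree(Y2,c) =?= tree(tree(T,U),U).
Decompose g/2: Z =?= g(3,nil),  S =?= g(7,Q).
Bind Z := g(3,nil); no other remaining equation mentions Z.
Bind S := g(7,Q); no other remaining equation mentions S.
Decompose tree/2: Y2 =?= tree(T,U),  c =?= U.
Bind Y2 := tree(T,U); no other remaining equation mentions Y2.
Bind U := c; substituting into the remaining equation gives: tree(tree(T,X2),leaf(tree(X1,leaf(3)))) =?= tree(tree(c,g(nil,b)),leaf(tree(Q,X1))). Substituting into the earlier binding gives Y2 := tree(T,c).
Decompose tree/2: tree(T,X2) =?= tree(c,g(nil,b)),  leaf(tree(X1,leaf(3))) =?= leaf(tree(Q,X1)).
Decompose tree/2: T =?= c,  X2 =?= g(nil,b).
Bind T := c; no other remaining equation mentions T. Substituting into the earlier binding gives Y2 := tree(c,c).
Bind X2 := g(nil,b); no other remaining equation mentions X2.
Decompose leaf/1: tree(X1,leaf(3)) =?= tree(Q,X1).
Decompose tree/2: X1 =?= Q,  leaf(3) =?= X1.
Bind X1 := Q; substituting into the remaining equation gives: leaf(3) =?= Q.
Bind Q := leaf(3). Substituting into the earlier bindings gives S := g(7,leaf(3)), X1 := leaf(3).
No equations remain and no clash or occurs-check failure arose, so a unifier exists.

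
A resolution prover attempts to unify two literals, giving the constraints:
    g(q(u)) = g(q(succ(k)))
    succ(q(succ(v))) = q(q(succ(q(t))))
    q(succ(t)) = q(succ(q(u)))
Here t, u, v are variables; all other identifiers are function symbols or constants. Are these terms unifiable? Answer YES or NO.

NO

Decompose g/1: q(u) = q(succ(k)).
Decompose q/1: u = succ(k).
Bind u := succ(k); substituting into the one remaining equation that mentions u gives: q(succ(t)) = q(succ(q(succ(k)))).
Clash: head symbols differ (succ/1 vs q/1); no unifier exists.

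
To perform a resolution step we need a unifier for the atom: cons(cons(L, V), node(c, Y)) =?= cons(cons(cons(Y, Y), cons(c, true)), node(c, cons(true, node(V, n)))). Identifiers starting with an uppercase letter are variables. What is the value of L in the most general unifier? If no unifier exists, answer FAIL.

cons(cons(true, node(cons(c, true), n)), cons(true, node(cons(c, true), n)))

Decompose cons/2: cons(L, V) =?= cons(cons(Y, Y), cons(c, true)),  node(c, Y) =?= node(c, cons(true, node(V, n))).
Decompose cons/2: L =?= cons(Y, Y),  V =?= cons(c, true).
Bind L := cons(Y, Y); no other remaining equation mentions L.
Bind V := cons(c, true); substituting into the remaining equation gives: node(c, Y) =?= node(c, cons(true, node(cons(c, true), n))).
Decompose node/2: c =?= c,  Y =?= cons(true, node(cons(c, true), n)).
Delete trivial equation c =?= c.
Bind Y := cons(true, node(cons(c, true), n)). Substituting into the earlier binding gives L := cons(cons(true, node(cons(c, true), n)), cons(true, node(cons(c, true), n))).
MGU = { L -> cons(cons(true, node(cons(c, true), n)), cons(true, node(cons(c, true), n))), V -> cons(c, true), Y -> cons(true, node(cons(c, true), n)) }, so L -> cons(cons(true, node(cons(c, true), n)), cons(true, node(cons(c, true), n))).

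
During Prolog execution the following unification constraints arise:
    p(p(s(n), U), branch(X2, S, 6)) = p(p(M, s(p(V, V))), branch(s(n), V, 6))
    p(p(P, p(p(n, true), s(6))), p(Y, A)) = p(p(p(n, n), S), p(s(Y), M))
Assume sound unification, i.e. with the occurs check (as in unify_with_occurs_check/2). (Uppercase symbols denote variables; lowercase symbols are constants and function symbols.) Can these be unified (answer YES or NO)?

NO

Decompose p/2: p(s(n), U) = p(M, s(p(V, V))),  branch(X2, S, 6) = branch(s(n), V, 6).
Decompose p/2: s(n) = M,  U = s(p(V, V)).
Bind M := s(n); substituting into the one remaining equation that mentions M gives: p(p(P, p(p(n, true), s(6))), p(Y, A)) = p(p(p(n, n), S), p(s(Y), s(n))).
Bind U := s(p(V, V)); no other remaining equation mentions U.
Decompose branch/3: X2 = s(n),  S = V,  6 = 6.
Bind X2 := s(n); no other remaining equation mentions X2.
Bind S := V; substituting into the one remaining equation that mentions S gives: p(p(P, p(p(n, true), s(6))), p(Y, A)) = p(p(p(n, n), V), p(s(Y), s(n))).
Delete trivial equation 6 = 6.
Decompose p/2: p(P, p(p(n, true), s(6))) = p(p(n, n), V),  p(Y, A) = p(s(Y), s(n)).
Decompose p/2: P = p(n, n),  p(p(n, true), s(6)) = V.
Bind P := p(n, n); no other remaining equation mentions P.
Bind V := p(p(n, true), s(6)); no other remaining equation mentions V. Substituting into the earlier bindings gives U := s(p(p(p(n, true), s(6)), p(p(n, true), s(6)))), S := p(p(n, true), s(6)).
Decompose p/2: Y = s(Y),  A = s(n).
Occurs check fails: Y occurs in s(Y); the equation Y = s(Y) has no finite solution.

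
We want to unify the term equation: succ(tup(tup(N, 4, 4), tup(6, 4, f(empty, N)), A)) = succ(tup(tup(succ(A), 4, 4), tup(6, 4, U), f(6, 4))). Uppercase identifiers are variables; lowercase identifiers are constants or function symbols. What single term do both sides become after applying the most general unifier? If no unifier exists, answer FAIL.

Decompose succ/1: tup(tup(N, 4, 4), tup(6, 4, f(empty, N)), A) = tup(tup(succ(A), 4, 4), tup(6, 4, U), f(6, 4)).
Decompose tup/3: tup(N, 4, 4) = tup(succ(A), 4, 4),  tup(6, 4, f(empty, N)) = tup(6, 4, U),  A = f(6, 4).
Decompose tup/3: N = succ(A),  4 = 4,  4 = 4.
Bind N := succ(A); substituting into the one remaining equation that mentions N gives: tup(6, 4, f(empty, succ(A))) = tup(6, 4, U).
Delete trivial equation 4 = 4.
Delete trivial equation 4 = 4.
Decompose tup/3: 6 = 6,  4 = 4,  f(empty, succ(A)) = U.
Delete trivial equation 6 = 6.
Delete trivial equation 4 = 4.
Bind U := f(empty, succ(A)); no other remaining equation mentions U.
Bind A := f(6, 4). Substituting into the earlier bindings gives N := succ(f(6, 4)), U := f(empty, succ(f(6, 4))).
Applying the MGU to either side gives succ(tup(tup(succ(f(6, 4)), 4, 4), tup(6, 4, f(empty, succ(f(6, 4)))), f(6, 4))).

succ(tup(tup(succ(f(6, 4)), 4, 4), tup(6, 4, f(empty, succ(f(6, 4)))), f(6, 4)))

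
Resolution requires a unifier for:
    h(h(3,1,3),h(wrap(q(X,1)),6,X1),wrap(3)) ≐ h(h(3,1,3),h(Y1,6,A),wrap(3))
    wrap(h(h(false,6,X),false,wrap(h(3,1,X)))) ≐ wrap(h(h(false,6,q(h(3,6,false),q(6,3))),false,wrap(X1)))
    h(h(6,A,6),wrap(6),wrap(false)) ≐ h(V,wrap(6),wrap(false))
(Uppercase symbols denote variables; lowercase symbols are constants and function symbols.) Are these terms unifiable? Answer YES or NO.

YES

Decompose h/3: h(3,1,3) ≐ h(3,1,3),  h(wrap(q(X,1)),6,X1) ≐ h(Y1,6,A),  wrap(3) ≐ wrap(3).
Delete trivial equation h(3,1,3) ≐ h(3,1,3).
Decompose h/3: wrap(q(X,1)) ≐ Y1,  6 ≐ 6,  X1 ≐ A.
Bind Y1 := wrap(q(X,1)); no other remaining equation mentions Y1.
Delete trivial equation 6 ≐ 6.
Bind X1 := A; substituting into the one remaining equation that mentions X1 gives: wrap(h(h(false,6,X),false,wrap(h(3,1,X)))) ≐ wrap(h(h(false,6,q(h(3,6,false),q(6,3))),false,wrap(A))).
Delete trivial equation wrap(3) ≐ wrap(3).
Decompose wrap/1: h(h(false,6,X),false,wrap(h(3,1,X))) ≐ h(h(false,6,q(h(3,6,false),q(6,3))),false,wrap(A)).
Decompose h/3: h(false,6,X) ≐ h(false,6,q(h(3,6,false),q(6,3))),  false ≐ false,  wrap(h(3,1,X)) ≐ wrap(A).
Decompose h/3: false ≐ false,  6 ≐ 6,  X ≐ q(h(3,6,false),q(6,3)).
Delete trivial equation false ≐ false.
Delete trivial equation 6 ≐ 6.
Bind X := q(h(3,6,false),q(6,3)); substituting into the one remaining equation that mentions X gives: wrap(h(3,1,q(h(3,6,false),q(6,3)))) ≐ wrap(A). Substituting into the earlier binding gives Y1 := wrap(q(q(h(3,6,false),q(6,3)),1)).
Delete trivial equation false ≐ false.
Decompose wrap/1: h(3,1,q(h(3,6,false),q(6,3))) ≐ A.
Bind A := h(3,1,q(h(3,6,false),q(6,3))); substituting into the remaining equation gives: h(h(6,h(3,1,q(h(3,6,false),q(6,3))),6),wrap(6),wrap(false)) ≐ h(V,wrap(6),wrap(false)). Substituting into the earlier binding gives X1 := h(3,1,q(h(3,6,false),q(6,3))).
Decompose h/3: h(6,h(3,1,q(h(3,6,false),q(6,3))),6) ≐ V,  wrap(6) ≐ wrap(6),  wrap(false) ≐ wrap(false).
Bind V := h(6,h(3,1,q(h(3,6,false),q(6,3))),6); no other remaining equation mentions V.
Delete trivial equation wrap(6) ≐ wrap(6).
Delete trivial equation wrap(false) ≐ wrap(false).
No equations remain and no clash or occurs-check failure arose, so a unifier exists.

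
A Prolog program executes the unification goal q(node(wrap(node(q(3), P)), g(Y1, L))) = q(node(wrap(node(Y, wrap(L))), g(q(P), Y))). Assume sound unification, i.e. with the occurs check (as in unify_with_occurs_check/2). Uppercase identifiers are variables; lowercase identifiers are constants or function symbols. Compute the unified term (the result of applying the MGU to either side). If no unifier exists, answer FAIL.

q(node(wrap(node(q(3), wrap(q(3)))), g(q(wrap(q(3))), q(3))))

Decompose q/1: node(wrap(node(q(3), P)), g(Y1, L)) = node(wrap(node(Y, wrap(L))), g(q(P), Y)).
Decompose node/2: wrap(node(q(3), P)) = wrap(node(Y, wrap(L))),  g(Y1, L) = g(q(P), Y).
Decompose wrap/1: node(q(3), P) = node(Y, wrap(L)).
Decompose node/2: q(3) = Y,  P = wrap(L).
Bind Y := q(3); substituting into the one remaining equation that mentions Y gives: g(Y1, L) = g(q(P), q(3)).
Bind P := wrap(L); substituting into the remaining equation gives: g(Y1, L) = g(q(wrap(L)), q(3)).
Decompose g/2: Y1 = q(wrap(L)),  L = q(3).
Bind Y1 := q(wrap(L)); no other remaining equation mentions Y1.
Bind L := q(3). Substituting into the earlier bindings gives P := wrap(q(3)), Y1 := q(wrap(q(3))).
Applying the MGU to either side gives q(node(wrap(node(q(3), wrap(q(3)))), g(q(wrap(q(3))), q(3)))).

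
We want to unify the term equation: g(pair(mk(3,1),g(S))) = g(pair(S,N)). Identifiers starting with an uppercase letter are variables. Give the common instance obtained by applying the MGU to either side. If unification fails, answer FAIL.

Decompose g/1: pair(mk(3,1),g(S)) = pair(S,N).
Decompose pair/2: mk(3,1) = S,  g(S) = N.
Bind S := mk(3,1); substituting into the remaining equation gives: g(mk(3,1)) = N.
Bind N := g(mk(3,1)).
Applying the MGU to either side gives g(pair(mk(3,1),g(mk(3,1)))).

g(pair(mk(3,1),g(mk(3,1))))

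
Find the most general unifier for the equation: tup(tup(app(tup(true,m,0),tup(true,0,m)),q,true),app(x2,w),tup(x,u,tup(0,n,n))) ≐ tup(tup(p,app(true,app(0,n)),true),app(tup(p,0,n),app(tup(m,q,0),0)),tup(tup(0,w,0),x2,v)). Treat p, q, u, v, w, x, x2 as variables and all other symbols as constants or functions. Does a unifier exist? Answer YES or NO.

Decompose tup/3: tup(app(tup(true,m,0),tup(true,0,m)),q,true) ≐ tup(p,app(true,app(0,n)),true),  app(x2,w) ≐ app(tup(p,0,n),app(tup(m,q,0),0)),  tup(x,u,tup(0,n,n)) ≐ tup(tup(0,w,0),x2,v).
Decompose tup/3: app(tup(true,m,0),tup(true,0,m)) ≐ p,  q ≐ app(true,app(0,n)),  true ≐ true.
Bind p := app(tup(true,m,0),tup(true,0,m)); substituting into the one remaining equation that mentions p gives: app(x2,w) ≐ app(tup(app(tup(true,m,0),tup(true,0,m)),0,n),app(tup(m,q,0),0)).
Bind q := app(true,app(0,n)); substituting into the one remaining equation that mentions q gives: app(x2,w) ≐ app(tup(app(tup(true,m,0),tup(true,0,m)),0,n),app(tup(m,app(true,app(0,n)),0),0)).
Delete trivial equation true ≐ true.
Decompose app/2: x2 ≐ tup(app(tup(true,m,0),tup(true,0,m)),0,n),  w ≐ app(tup(m,app(true,app(0,n)),0),0).
Bind x2 := tup(app(tup(true,m,0),tup(true,0,m)),0,n); substituting into the one remaining equation that mentions x2 gives: tup(x,u,tup(0,n,n)) ≐ tup(tup(0,w,0),tup(app(tup(true,m,0),tup(true,0,m)),0,n),v).
Bind w := app(tup(m,app(true,app(0,n)),0),0); substituting into the remaining equation gives: tup(x,u,tup(0,n,n)) ≐ tup(tup(0,app(tup(m,app(true,app(0,n)),0),0),0),tup(app(tup(true,m,0),tup(true,0,m)),0,n),v).
Decompose tup/3: x ≐ tup(0,app(tup(m,app(true,app(0,n)),0),0),0),  u ≐ tup(app(tup(true,m,0),tup(true,0,m)),0,n),  tup(0,n,n) ≐ v.
Bind x := tup(0,app(tup(m,app(true,app(0,n)),0),0),0); no other remaining equation mentions x.
Bind u := tup(app(tup(true,m,0),tup(true,0,m)),0,n); no other remaining equation mentions u.
Bind v := tup(0,n,n).
No equations remain and no clash or occurs-check failure arose, so a unifier exists.

YES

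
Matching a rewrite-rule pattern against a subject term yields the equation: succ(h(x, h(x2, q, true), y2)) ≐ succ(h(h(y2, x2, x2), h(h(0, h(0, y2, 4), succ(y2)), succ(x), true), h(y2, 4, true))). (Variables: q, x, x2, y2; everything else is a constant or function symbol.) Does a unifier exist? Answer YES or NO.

NO

Decompose succ/1: h(x, h(x2, q, true), y2) ≐ h(h(y2, x2, x2), h(h(0, h(0, y2, 4), succ(y2)), succ(x), true), h(y2, 4, true)).
Decompose h/3: x ≐ h(y2, x2, x2),  h(x2, q, true) ≐ h(h(0, h(0, y2, 4), succ(y2)), succ(x), true),  y2 ≐ h(y2, 4, true).
Bind x := h(y2, x2, x2); substituting into the one remaining equation that mentions x gives: h(x2, q, true) ≐ h(h(0, h(0, y2, 4), succ(y2)), succ(h(y2, x2, x2)), true).
Decompose h/3: x2 ≐ h(0, h(0, y2, 4), succ(y2)),  q ≐ succ(h(y2, x2, x2)),  true ≐ true.
Bind x2 := h(0, h(0, y2, 4), succ(y2)); substituting into the one remaining equation that mentions x2 gives: q ≐ succ(h(y2, h(0, h(0, y2, 4), succ(y2)), h(0, h(0, y2, 4), succ(y2)))). Substituting into the earlier binding gives x := h(y2, h(0, h(0, y2, 4), succ(y2)), h(0, h(0, y2, 4), succ(y2))).
Bind q := succ(h(y2, h(0, h(0, y2, 4), succ(y2)), h(0, h(0, y2, 4), succ(y2)))); no other remaining equation mentions q.
Delete trivial equation true ≐ true.
Occurs check fails: y2 occurs in h(y2, 4, true); the equation y2 ≐ h(y2, 4, true) has no finite solution.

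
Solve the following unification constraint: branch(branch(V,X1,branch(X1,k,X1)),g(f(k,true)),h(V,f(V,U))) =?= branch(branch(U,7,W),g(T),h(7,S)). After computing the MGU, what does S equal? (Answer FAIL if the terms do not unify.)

Decompose branch/3: branch(V,X1,branch(X1,k,X1)) =?= branch(U,7,W),  g(f(k,true)) =?= g(T),  h(V,f(V,U)) =?= h(7,S).
Decompose branch/3: V =?= U,  X1 =?= 7,  branch(X1,k,X1) =?= W.
Bind V := U; substituting into the one remaining equation that mentions V gives: h(U,f(U,U)) =?= h(7,S).
Bind X1 := 7; substituting into the one remaining equation that mentions X1 gives: branch(7,k,7) =?= W.
Bind W := branch(7,k,7); no other remaining equation mentions W.
Decompose g/1: f(k,true) =?= T.
Bind T := f(k,true); no other remaining equation mentions T.
Decompose h/2: U =?= 7,  f(U,U) =?= S.
Bind U := 7; substituting into the remaining equation gives: f(7,7) =?= S. Substituting into the earlier binding gives V := 7.
Bind S := f(7,7).
MGU = { V -> 7, X1 -> 7, W -> branch(7,k,7), T -> f(k,true), U -> 7, S -> f(7,7) }, so S -> f(7,7).

f(7,7)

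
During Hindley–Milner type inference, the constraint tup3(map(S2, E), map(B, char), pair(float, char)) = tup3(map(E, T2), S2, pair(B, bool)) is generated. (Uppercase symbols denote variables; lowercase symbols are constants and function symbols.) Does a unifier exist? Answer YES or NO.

Decompose tup3/3: map(S2, E) = map(E, T2),  map(B, char) = S2,  pair(float, char) = pair(B, bool).
Decompose map/2: S2 = E,  E = T2.
Bind S2 := E; substituting into the one remaining equation that mentions S2 gives: map(B, char) = E.
Bind E := T2; substituting into the one remaining equation that mentions E gives: map(B, char) = T2. Substituting into the earlier binding gives S2 := T2.
Bind T2 := map(B, char); no other remaining equation mentions T2. Substituting into the earlier bindings gives S2 := map(B, char), E := map(B, char).
Decompose pair/2: float = B,  char = bool.
Bind B := float; no other remaining equation mentions B. Substituting into the earlier bindings gives S2 := map(float, char), E := map(float, char), T2 := map(float, char).
Clash: constants char and bool differ; no unifier exists.

NO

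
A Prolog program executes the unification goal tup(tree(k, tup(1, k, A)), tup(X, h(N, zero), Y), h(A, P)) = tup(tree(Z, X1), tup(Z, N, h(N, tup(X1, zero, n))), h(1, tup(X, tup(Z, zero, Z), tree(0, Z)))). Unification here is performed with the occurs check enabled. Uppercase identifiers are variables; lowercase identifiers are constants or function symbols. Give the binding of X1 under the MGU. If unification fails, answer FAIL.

Decompose tup/3: tree(k, tup(1, k, A)) = tree(Z, X1),  tup(X, h(N, zero), Y) = tup(Z, N, h(N, tup(X1, zero, n))),  h(A, P) = h(1, tup(X, tup(Z, zero, Z), tree(0, Z))).
Decompose tree/2: k = Z,  tup(1, k, A) = X1.
Bind Z := k; substituting into the 2 remaining equations that mention Z gives: tup(X, h(N, zero), Y) = tup(k, N, h(N, tup(X1, zero, n))),  h(A, P) = h(1, tup(X, tup(k, zero, k), tree(0, k))).
Bind X1 := tup(1, k, A); substituting into the one remaining equation that mentions X1 gives: tup(X, h(N, zero), Y) = tup(k, N, h(N, tup(tup(1, k, A), zero, n))).
Decompose tup/3: X = k,  h(N, zero) = N,  Y = h(N, tup(tup(1, k, A), zero, n)).
Bind X := k; substituting into the one remaining equation that mentions X gives: h(A, P) = h(1, tup(k, tup(k, zero, k), tree(0, k))).
Occurs check fails: N occurs in h(N, zero); the equation N = h(N, zero) has no finite solution.

FAIL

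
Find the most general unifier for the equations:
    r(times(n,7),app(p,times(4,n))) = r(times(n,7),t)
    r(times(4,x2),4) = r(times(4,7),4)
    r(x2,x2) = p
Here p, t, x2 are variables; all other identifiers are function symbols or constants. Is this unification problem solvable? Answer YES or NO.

Decompose r/2: times(n,7) = times(n,7),  app(p,times(4,n)) = t.
Delete trivial equation times(n,7) = times(n,7).
Bind t := app(p,times(4,n)); no other remaining equation mentions t.
Decompose r/2: times(4,x2) = times(4,7),  4 = 4.
Decompose times/2: 4 = 4,  x2 = 7.
Delete trivial equation 4 = 4.
Bind x2 := 7; substituting into the one remaining equation that mentions x2 gives: r(7,7) = p.
Delete trivial equation 4 = 4.
Bind p := r(7,7). Substituting into the earlier binding gives t := app(r(7,7),times(4,n)).
No equations remain and no clash or occurs-check failure arose, so a unifier exists.

YES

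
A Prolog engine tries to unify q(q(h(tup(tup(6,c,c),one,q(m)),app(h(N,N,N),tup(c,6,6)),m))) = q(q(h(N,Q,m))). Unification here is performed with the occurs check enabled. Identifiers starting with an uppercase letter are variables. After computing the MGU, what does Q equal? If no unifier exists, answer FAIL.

app(h(tup(tup(6,c,c),one,q(m)),tup(tup(6,c,c),one,q(m)),tup(tup(6,c,c),one,q(m))),tup(c,6,6))

Decompose q/1: q(h(tup(tup(6,c,c),one,q(m)),app(h(N,N,N),tup(c,6,6)),m)) = q(h(N,Q,m)).
Decompose q/1: h(tup(tup(6,c,c),one,q(m)),app(h(N,N,N),tup(c,6,6)),m) = h(N,Q,m).
Decompose h/3: tup(tup(6,c,c),one,q(m)) = N,  app(h(N,N,N),tup(c,6,6)) = Q,  m = m.
Bind N := tup(tup(6,c,c),one,q(m)); substituting into the one remaining equation that mentions N gives: app(h(tup(tup(6,c,c),one,q(m)),tup(tup(6,c,c),one,q(m)),tup(tup(6,c,c),one,q(m))),tup(c,6,6)) = Q.
Bind Q := app(h(tup(tup(6,c,c),one,q(m)),tup(tup(6,c,c),one,q(m)),tup(tup(6,c,c),one,q(m))),tup(c,6,6)); no other remaining equation mentions Q.
Delete trivial equation m = m.
MGU = { N -> tup(tup(6,c,c),one,q(m)), Q -> app(h(tup(tup(6,c,c),one,q(m)),tup(tup(6,c,c),one,q(m)),tup(tup(6,c,c),one,q(m))),tup(c,6,6)) }, so Q -> app(h(tup(tup(6,c,c),one,q(m)),tup(tup(6,c,c),one,q(m)),tup(tup(6,c,c),one,q(m))),tup(c,6,6)).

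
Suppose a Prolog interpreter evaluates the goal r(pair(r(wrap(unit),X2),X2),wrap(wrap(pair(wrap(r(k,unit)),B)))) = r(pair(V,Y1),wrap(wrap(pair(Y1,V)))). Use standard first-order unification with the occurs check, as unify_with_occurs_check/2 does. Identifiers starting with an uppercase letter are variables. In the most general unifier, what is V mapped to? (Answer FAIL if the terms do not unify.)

Decompose r/2: pair(r(wrap(unit),X2),X2) = pair(V,Y1),  wrap(wrap(pair(wrap(r(k,unit)),B))) = wrap(wrap(pair(Y1,V))).
Decompose pair/2: r(wrap(unit),X2) = V,  X2 = Y1.
Bind V := r(wrap(unit),X2); substituting into the one remaining equation that mentions V gives: wrap(wrap(pair(wrap(r(k,unit)),B))) = wrap(wrap(pair(Y1,r(wrap(unit),X2)))).
Bind X2 := Y1; substituting into the remaining equation gives: wrap(wrap(pair(wrap(r(k,unit)),B))) = wrap(wrap(pair(Y1,r(wrap(unit),Y1)))). Substituting into the earlier binding gives V := r(wrap(unit),Y1).
Decompose wrap/1: wrap(pair(wrap(r(k,unit)),B)) = wrap(pair(Y1,r(wrap(unit),Y1))).
Decompose wrap/1: pair(wrap(r(k,unit)),B) = pair(Y1,r(wrap(unit),Y1)).
Decompose pair/2: wrap(r(k,unit)) = Y1,  B = r(wrap(unit),Y1).
Bind Y1 := wrap(r(k,unit)); substituting into the remaining equation gives: B = r(wrap(unit),wrap(r(k,unit))). Substituting into the earlier bindings gives V := r(wrap(unit),wrap(r(k,unit))), X2 := wrap(r(k,unit)).
Bind B := r(wrap(unit),wrap(r(k,unit))).
MGU = { V ↦ r(wrap(unit),wrap(r(k,unit))), X2 ↦ wrap(r(k,unit)), Y1 ↦ wrap(r(k,unit)), B ↦ r(wrap(unit),wrap(r(k,unit))) }, so V ↦ r(wrap(unit),wrap(r(k,unit))).

r(wrap(unit),wrap(r(k,unit)))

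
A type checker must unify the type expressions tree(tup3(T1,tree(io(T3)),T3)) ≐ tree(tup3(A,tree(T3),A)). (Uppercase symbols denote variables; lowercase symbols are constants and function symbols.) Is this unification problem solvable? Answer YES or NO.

NO

Decompose tree/1: tup3(T1,tree(io(T3)),T3) ≐ tup3(A,tree(T3),A).
Decompose tup3/3: T1 ≐ A,  tree(io(T3)) ≐ tree(T3),  T3 ≐ A.
Bind T1 := A; no other remaining equation mentions T1.
Decompose tree/1: io(T3) ≐ T3.
Occurs check fails: T3 occurs in io(T3); the equation T3 ≐ io(T3) has no finite solution.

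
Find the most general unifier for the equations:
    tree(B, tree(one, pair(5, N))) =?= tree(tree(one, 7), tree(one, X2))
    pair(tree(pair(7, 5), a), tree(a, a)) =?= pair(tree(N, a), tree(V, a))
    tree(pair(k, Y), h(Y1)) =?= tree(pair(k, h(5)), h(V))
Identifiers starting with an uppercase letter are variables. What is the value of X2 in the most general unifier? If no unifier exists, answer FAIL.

pair(5, pair(7, 5))

Decompose tree/2: B =?= tree(one, 7),  tree(one, pair(5, N)) =?= tree(one, X2).
Bind B := tree(one, 7); no other remaining equation mentions B.
Decompose tree/2: one =?= one,  pair(5, N) =?= X2.
Delete trivial equation one =?= one.
Bind X2 := pair(5, N); no other remaining equation mentions X2.
Decompose pair/2: tree(pair(7, 5), a) =?= tree(N, a),  tree(a, a) =?= tree(V, a).
Decompose tree/2: pair(7, 5) =?= N,  a =?= a.
Bind N := pair(7, 5); no other remaining equation mentions N. Substituting into the earlier binding gives X2 := pair(5, pair(7, 5)).
Delete trivial equation a =?= a.
Decompose tree/2: a =?= V,  a =?= a.
Bind V := a; substituting into the one remaining equation that mentions V gives: tree(pair(k, Y), h(Y1)) =?= tree(pair(k, h(5)), h(a)).
Delete trivial equation a =?= a.
Decompose tree/2: pair(k, Y) =?= pair(k, h(5)),  h(Y1) =?= h(a).
Decompose pair/2: k =?= k,  Y =?= h(5).
Delete trivial equation k =?= k.
Bind Y := h(5); no other remaining equation mentions Y.
Decompose h/1: Y1 =?= a.
Bind Y1 := a.
MGU = { B -> tree(one, 7), X2 -> pair(5, pair(7, 5)), N -> pair(7, 5), V -> a, Y -> h(5), Y1 -> a }, so X2 -> pair(5, pair(7, 5)).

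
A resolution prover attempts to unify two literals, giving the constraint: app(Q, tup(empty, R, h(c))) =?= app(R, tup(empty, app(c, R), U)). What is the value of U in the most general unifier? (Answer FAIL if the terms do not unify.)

Decompose app/2: Q =?= R,  tup(empty, R, h(c)) =?= tup(empty, app(c, R), U).
Bind Q := R; no other remaining equation mentions Q.
Decompose tup/3: empty =?= empty,  R =?= app(c, R),  h(c) =?= U.
Delete trivial equation empty =?= empty.
Occurs check fails: R occurs in app(c, R); the equation R =?= app(c, R) has no finite solution.

FAIL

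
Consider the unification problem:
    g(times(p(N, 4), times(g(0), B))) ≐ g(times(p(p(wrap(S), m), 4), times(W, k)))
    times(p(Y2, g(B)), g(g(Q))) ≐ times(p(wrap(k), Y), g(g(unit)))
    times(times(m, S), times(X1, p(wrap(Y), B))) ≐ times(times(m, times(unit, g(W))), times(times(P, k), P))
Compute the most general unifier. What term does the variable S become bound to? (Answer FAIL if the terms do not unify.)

Decompose g/1: times(p(N, 4), times(g(0), B)) ≐ times(p(p(wrap(S), m), 4), times(W, k)).
Decompose times/2: p(N, 4) ≐ p(p(wrap(S), m), 4),  times(g(0), B) ≐ times(W, k).
Decompose p/2: N ≐ p(wrap(S), m),  4 ≐ 4.
Bind N := p(wrap(S), m); no other remaining equation mentions N.
Delete trivial equation 4 ≐ 4.
Decompose times/2: g(0) ≐ W,  B ≐ k.
Bind W := g(0); substituting into the one remaining equation that mentions W gives: times(times(m, S), times(X1, p(wrap(Y), B))) ≐ times(times(m, times(unit, g(g(0)))), times(times(P, k), P)).
Bind B := k; substituting into the remaining equations gives: times(p(Y2, g(k)), g(g(Q))) ≐ times(p(wrap(k), Y), g(g(unit))),  times(times(m, S), times(X1, p(wrap(Y), k))) ≐ times(times(m, times(unit, g(g(0)))), times(times(P, k), P)).
Decompose times/2: p(Y2, g(k)) ≐ p(wrap(k), Y),  g(g(Q)) ≐ g(g(unit)).
Decompose p/2: Y2 ≐ wrap(k),  g(k) ≐ Y.
Bind Y2 := wrap(k); no other remaining equation mentions Y2.
Bind Y := g(k); substituting into the one remaining equation that mentions Y gives: times(times(m, S), times(X1, p(wrap(g(k)), k))) ≐ times(times(m, times(unit, g(g(0)))), times(times(P, k), P)).
Decompose g/1: g(Q) ≐ g(unit).
Decompose g/1: Q ≐ unit.
Bind Q := unit; no other remaining equation mentions Q.
Decompose times/2: times(m, S) ≐ times(m, times(unit, g(g(0)))),  times(X1, p(wrap(g(k)), k)) ≐ times(times(P, k), P).
Decompose times/2: m ≐ m,  S ≐ times(unit, g(g(0))).
Delete trivial equation m ≐ m.
Bind S := times(unit, g(g(0))); no other remaining equation mentions S. Substituting into the earlier binding gives N := p(wrap(times(unit, g(g(0)))), m).
Decompose times/2: X1 ≐ times(P, k),  p(wrap(g(k)), k) ≐ P.
Bind X1 := times(P, k); no other remaining equation mentions X1.
Bind P := p(wrap(g(k)), k). Substituting into the earlier binding gives X1 := times(p(wrap(g(k)), k), k).
MGU = { N ↦ p(wrap(times(unit, g(g(0)))), m), W ↦ g(0), B ↦ k, Y2 ↦ wrap(k), Y ↦ g(k), Q ↦ unit, S ↦ times(unit, g(g(0))), X1 ↦ times(p(wrap(g(k)), k), k), P ↦ p(wrap(g(k)), k) }, so S ↦ times(unit, g(g(0))).

times(unit, g(g(0)))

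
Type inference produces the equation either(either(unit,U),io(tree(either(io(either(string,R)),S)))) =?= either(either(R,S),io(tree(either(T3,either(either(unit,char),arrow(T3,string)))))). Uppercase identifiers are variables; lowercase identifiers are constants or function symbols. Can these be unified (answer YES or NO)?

YES

Decompose either/2: either(unit,U) =?= either(R,S),  io(tree(either(io(either(string,R)),S))) =?= io(tree(either(T3,either(either(unit,char),arrow(T3,string))))).
Decompose either/2: unit =?= R,  U =?= S.
Bind R := unit; substituting into the one remaining equation that mentions R gives: io(tree(either(io(either(string,unit)),S))) =?= io(tree(either(T3,either(either(unit,char),arrow(T3,string))))).
Bind U := S; no other remaining equation mentions U.
Decompose io/1: tree(either(io(either(string,unit)),S)) =?= tree(either(T3,either(either(unit,char),arrow(T3,string)))).
Decompose tree/1: either(io(either(string,unit)),S) =?= either(T3,either(either(unit,char),arrow(T3,string))).
Decompose either/2: io(either(string,unit)) =?= T3,  S =?= either(either(unit,char),arrow(T3,string)).
Bind T3 := io(either(string,unit)); substituting into the remaining equation gives: S =?= either(either(unit,char),arrow(io(either(string,unit)),string)).
Bind S := either(either(unit,char),arrow(io(either(string,unit)),string)). Substituting into the earlier binding gives U := either(either(unit,char),arrow(io(either(string,unit)),string)).
No equations remain and no clash or occurs-check failure arose, so a unifier exists.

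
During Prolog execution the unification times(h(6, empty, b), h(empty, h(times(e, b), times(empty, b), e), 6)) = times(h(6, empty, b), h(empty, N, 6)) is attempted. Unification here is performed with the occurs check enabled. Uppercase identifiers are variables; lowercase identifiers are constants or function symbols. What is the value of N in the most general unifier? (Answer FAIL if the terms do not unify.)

h(times(e, b), times(empty, b), e)

Decompose times/2: h(6, empty, b) = h(6, empty, b),  h(empty, h(times(e, b), times(empty, b), e), 6) = h(empty, N, 6).
Delete trivial equation h(6, empty, b) = h(6, empty, b).
Decompose h/3: empty = empty,  h(times(e, b), times(empty, b), e) = N,  6 = 6.
Delete trivial equation empty = empty.
Bind N := h(times(e, b), times(empty, b), e); no other remaining equation mentions N.
Delete trivial equation 6 = 6.
MGU = { N = h(times(e, b), times(empty, b), e) }, so N = h(times(e, b), times(empty, b), e).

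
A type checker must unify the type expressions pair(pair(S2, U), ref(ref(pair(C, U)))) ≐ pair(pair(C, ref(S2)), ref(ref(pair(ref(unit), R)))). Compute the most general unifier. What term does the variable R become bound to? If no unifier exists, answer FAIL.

ref(ref(unit))

Decompose pair/2: pair(S2, U) ≐ pair(C, ref(S2)),  ref(ref(pair(C, U))) ≐ ref(ref(pair(ref(unit), R))).
Decompose pair/2: S2 ≐ C,  U ≐ ref(S2).
Bind S2 := C; substituting into the one remaining equation that mentions S2 gives: U ≐ ref(C).
Bind U := ref(C); substituting into the remaining equation gives: ref(ref(pair(C, ref(C)))) ≐ ref(ref(pair(ref(unit), R))).
Decompose ref/1: ref(pair(C, ref(C))) ≐ ref(pair(ref(unit), R)).
Decompose ref/1: pair(C, ref(C)) ≐ pair(ref(unit), R).
Decompose pair/2: C ≐ ref(unit),  ref(C) ≐ R.
Bind C := ref(unit); substituting into the remaining equation gives: ref(ref(unit)) ≐ R. Substituting into the earlier bindings gives S2 := ref(unit), U := ref(ref(unit)).
Bind R := ref(ref(unit)).
MGU = { S2 -> ref(unit), U -> ref(ref(unit)), C -> ref(unit), R -> ref(ref(unit)) }, so R -> ref(ref(unit)).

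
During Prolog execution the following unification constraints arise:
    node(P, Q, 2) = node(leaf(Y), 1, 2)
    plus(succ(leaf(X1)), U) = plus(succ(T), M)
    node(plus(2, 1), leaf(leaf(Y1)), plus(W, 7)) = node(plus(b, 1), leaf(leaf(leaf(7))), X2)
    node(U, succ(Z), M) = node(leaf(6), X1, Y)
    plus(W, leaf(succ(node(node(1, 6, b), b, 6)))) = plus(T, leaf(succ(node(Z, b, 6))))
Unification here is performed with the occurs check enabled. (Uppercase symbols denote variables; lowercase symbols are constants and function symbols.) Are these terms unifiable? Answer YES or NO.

Decompose node/3: P = leaf(Y),  Q = 1,  2 = 2.
Bind P := leaf(Y); no other remaining equation mentions P.
Bind Q := 1; no other remaining equation mentions Q.
Delete trivial equation 2 = 2.
Decompose plus/2: succ(leaf(X1)) = succ(T),  U = M.
Decompose succ/1: leaf(X1) = T.
Bind T := leaf(X1); substituting into the one remaining equation that mentions T gives: plus(W, leaf(succ(node(node(1, 6, b), b, 6)))) = plus(leaf(X1), leaf(succ(node(Z, b, 6)))).
Bind U := M; substituting into the one remaining equation that mentions U gives: node(M, succ(Z), M) = node(leaf(6), X1, Y).
Decompose node/3: plus(2, 1) = plus(b, 1),  leaf(leaf(Y1)) = leaf(leaf(leaf(7))),  plus(W, 7) = X2.
Decompose plus/2: 2 = b,  1 = 1.
Clash: constants 2 and b differ; no unifier exists.

NO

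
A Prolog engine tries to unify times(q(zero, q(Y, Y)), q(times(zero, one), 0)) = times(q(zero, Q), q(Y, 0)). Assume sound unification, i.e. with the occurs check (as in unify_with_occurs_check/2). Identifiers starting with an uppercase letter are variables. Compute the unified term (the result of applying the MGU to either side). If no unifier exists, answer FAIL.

Decompose times/2: q(zero, q(Y, Y)) = q(zero, Q),  q(times(zero, one), 0) = q(Y, 0).
Decompose q/2: zero = zero,  q(Y, Y) = Q.
Delete trivial equation zero = zero.
Bind Q := q(Y, Y); no other remaining equation mentions Q.
Decompose q/2: times(zero, one) = Y,  0 = 0.
Bind Y := times(zero, one); no other remaining equation mentions Y. Substituting into the earlier binding gives Q := q(times(zero, one), times(zero, one)).
Delete trivial equation 0 = 0.
Applying the MGU to either side gives times(q(zero, q(times(zero, one), times(zero, one))), q(times(zero, one), 0)).

times(q(zero, q(times(zero, one), times(zero, one))), q(times(zero, one), 0))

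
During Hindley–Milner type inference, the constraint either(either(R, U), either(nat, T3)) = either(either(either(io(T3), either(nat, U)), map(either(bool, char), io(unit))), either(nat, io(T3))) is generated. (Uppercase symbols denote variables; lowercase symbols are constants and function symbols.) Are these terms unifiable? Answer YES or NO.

Decompose either/2: either(R, U) = either(either(io(T3), either(nat, U)), map(either(bool, char), io(unit))),  either(nat, T3) = either(nat, io(T3)).
Decompose either/2: R = either(io(T3), either(nat, U)),  U = map(either(bool, char), io(unit)).
Bind R := either(io(T3), either(nat, U)); no other remaining equation mentions R.
Bind U := map(either(bool, char), io(unit)); no other remaining equation mentions U. Substituting into the earlier binding gives R := either(io(T3), either(nat, map(either(bool, char), io(unit)))).
Decompose either/2: nat = nat,  T3 = io(T3).
Delete trivial equation nat = nat.
Occurs check fails: T3 occurs in io(T3); the equation T3 = io(T3) has no finite solution.

NO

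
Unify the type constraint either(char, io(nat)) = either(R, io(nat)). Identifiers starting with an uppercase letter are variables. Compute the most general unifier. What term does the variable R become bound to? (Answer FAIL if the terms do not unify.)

Decompose either/2: char = R,  io(nat) = io(nat).
Bind R := char; no other remaining equation mentions R.
Delete trivial equation io(nat) = io(nat).
MGU = { R -> char }, so R -> char.

char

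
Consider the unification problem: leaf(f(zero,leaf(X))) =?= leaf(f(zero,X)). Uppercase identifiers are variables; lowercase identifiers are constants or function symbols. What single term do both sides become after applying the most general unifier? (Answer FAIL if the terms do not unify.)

Decompose leaf/1: f(zero,leaf(X)) =?= f(zero,X).
Decompose f/2: zero =?= zero,  leaf(X) =?= X.
Delete trivial equation zero =?= zero.
Occurs check fails: X occurs in leaf(X); the equation X =?= leaf(X) has no finite solution.

FAIL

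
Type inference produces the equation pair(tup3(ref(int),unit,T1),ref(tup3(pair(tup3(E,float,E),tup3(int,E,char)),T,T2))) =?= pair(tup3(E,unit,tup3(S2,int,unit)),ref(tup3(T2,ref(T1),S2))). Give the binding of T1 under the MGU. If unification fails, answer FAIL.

Decompose pair/2: tup3(ref(int),unit,T1) =?= tup3(E,unit,tup3(S2,int,unit)),  ref(tup3(pair(tup3(E,float,E),tup3(int,E,char)),T,T2)) =?= ref(tup3(T2,ref(T1),S2)).
Decompose tup3/3: ref(int) =?= E,  unit =?= unit,  T1 =?= tup3(S2,int,unit).
Bind E := ref(int); substituting into the one remaining equation that mentions E gives: ref(tup3(pair(tup3(ref(int),float,ref(int)),tup3(int,ref(int),char)),T,T2)) =?= ref(tup3(T2,ref(T1),S2)).
Delete trivial equation unit =?= unit.
Bind T1 := tup3(S2,int,unit); substituting into the remaining equation gives: ref(tup3(pair(tup3(ref(int),float,ref(int)),tup3(int,ref(int),char)),T,T2)) =?= ref(tup3(T2,ref(tup3(S2,int,unit)),S2)).
Decompose ref/1: tup3(pair(tup3(ref(int),float,ref(int)),tup3(int,ref(int),char)),T,T2) =?= tup3(T2,ref(tup3(S2,int,unit)),S2).
Decompose tup3/3: pair(tup3(ref(int),float,ref(int)),tup3(int,ref(int),char)) =?= T2,  T =?= ref(tup3(S2,int,unit)),  T2 =?= S2.
Bind T2 := pair(tup3(ref(int),float,ref(int)),tup3(int,ref(int),char)); substituting into the one remaining equation that mentions T2 gives: pair(tup3(ref(int),float,ref(int)),tup3(int,ref(int),char)) =?= S2.
Bind T := ref(tup3(S2,int,unit)); no other remaining equation mentions T.
Bind S2 := pair(tup3(ref(int),float,ref(int)),tup3(int,ref(int),char)). Substituting into the earlier bindings gives T1 := tup3(pair(tup3(ref(int),float,ref(int)),tup3(int,ref(int),char)),int,unit), T := ref(tup3(pair(tup3(ref(int),float,ref(int)),tup3(int,ref(int),char)),int,unit)).
MGU = { E := ref(int), T1 := tup3(pair(tup3(ref(int),float,ref(int)),tup3(int,ref(int),char)),int,unit), T2 := pair(tup3(ref(int),float,ref(int)),tup3(int,ref(int),char)), T := ref(tup3(pair(tup3(ref(int),float,ref(int)),tup3(int,ref(int),char)),int,unit)), S2 := pair(tup3(ref(int),float,ref(int)),tup3(int,ref(int),char)) }, so T1 := tup3(pair(tup3(ref(int),float,ref(int)),tup3(int,ref(int),char)),int,unit).

tup3(pair(tup3(ref(int),float,ref(int)),tup3(int,ref(int),char)),int,unit)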